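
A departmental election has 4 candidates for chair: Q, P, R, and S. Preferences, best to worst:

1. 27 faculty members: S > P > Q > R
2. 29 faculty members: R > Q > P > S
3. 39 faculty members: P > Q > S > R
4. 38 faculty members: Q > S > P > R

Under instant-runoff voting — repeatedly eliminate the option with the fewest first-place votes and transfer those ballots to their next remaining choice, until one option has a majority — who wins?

Q

Round 1: Q 38, P 39, R 29, S 27. Eliminate S.
Round 2: Q 38, P 66, R 29. Eliminate R.
Round 3: Q 67, P 66. Q has a majority.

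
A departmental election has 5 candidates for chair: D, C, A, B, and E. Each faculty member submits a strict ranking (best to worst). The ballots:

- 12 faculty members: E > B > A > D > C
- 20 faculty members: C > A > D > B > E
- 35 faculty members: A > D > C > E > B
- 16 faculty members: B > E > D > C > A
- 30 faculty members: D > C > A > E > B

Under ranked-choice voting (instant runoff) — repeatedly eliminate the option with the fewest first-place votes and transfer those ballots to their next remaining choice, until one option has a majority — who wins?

A

Round 1: D 30, C 20, A 35, B 16, E 12. Eliminate E.
Round 2: D 30, C 20, A 35, B 28. Eliminate C.
Round 3: D 30, A 55, B 28. Eliminate B.
Round 4: D 46, A 67. A has a majority.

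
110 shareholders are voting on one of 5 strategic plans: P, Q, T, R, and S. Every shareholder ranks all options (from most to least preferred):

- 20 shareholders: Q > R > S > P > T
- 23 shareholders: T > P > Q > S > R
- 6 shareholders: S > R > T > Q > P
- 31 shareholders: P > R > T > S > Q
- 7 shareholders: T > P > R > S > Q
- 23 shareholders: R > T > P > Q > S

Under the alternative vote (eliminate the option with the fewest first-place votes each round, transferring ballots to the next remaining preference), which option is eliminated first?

Round 1: P 31, Q 20, T 30, R 23, S 6. Eliminate S.

S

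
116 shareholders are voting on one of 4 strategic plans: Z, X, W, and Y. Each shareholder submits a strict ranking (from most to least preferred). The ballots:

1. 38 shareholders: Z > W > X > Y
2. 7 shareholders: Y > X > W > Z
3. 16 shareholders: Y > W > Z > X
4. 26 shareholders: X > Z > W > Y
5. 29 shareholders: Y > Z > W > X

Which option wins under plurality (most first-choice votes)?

First-place votes: Z 38, X 26, W 0, Y 52.
Y has the most first-place votes.

Y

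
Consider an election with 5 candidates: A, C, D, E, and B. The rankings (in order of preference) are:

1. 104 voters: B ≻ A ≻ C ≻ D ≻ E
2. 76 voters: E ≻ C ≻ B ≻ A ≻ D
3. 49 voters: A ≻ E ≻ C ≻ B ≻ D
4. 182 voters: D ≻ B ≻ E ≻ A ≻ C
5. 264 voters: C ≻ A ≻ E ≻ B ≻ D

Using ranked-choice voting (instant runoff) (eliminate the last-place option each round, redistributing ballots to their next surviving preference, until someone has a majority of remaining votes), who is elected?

Round 1: A 49, C 264, D 182, E 76, B 104. Eliminate A.
Round 2: C 264, D 182, E 125, B 104. Eliminate B.
Round 3: C 368, D 182, E 125. C has a majority.

C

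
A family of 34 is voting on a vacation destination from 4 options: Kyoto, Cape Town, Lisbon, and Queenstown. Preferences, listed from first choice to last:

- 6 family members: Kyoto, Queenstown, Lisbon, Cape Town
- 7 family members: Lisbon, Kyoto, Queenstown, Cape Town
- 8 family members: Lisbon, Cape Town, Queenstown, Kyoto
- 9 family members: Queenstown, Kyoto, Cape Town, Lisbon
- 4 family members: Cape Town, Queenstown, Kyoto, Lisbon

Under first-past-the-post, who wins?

First-place votes: Kyoto 6, Cape Town 4, Lisbon 15, Queenstown 9.
Lisbon has the most first-place votes.

Lisbon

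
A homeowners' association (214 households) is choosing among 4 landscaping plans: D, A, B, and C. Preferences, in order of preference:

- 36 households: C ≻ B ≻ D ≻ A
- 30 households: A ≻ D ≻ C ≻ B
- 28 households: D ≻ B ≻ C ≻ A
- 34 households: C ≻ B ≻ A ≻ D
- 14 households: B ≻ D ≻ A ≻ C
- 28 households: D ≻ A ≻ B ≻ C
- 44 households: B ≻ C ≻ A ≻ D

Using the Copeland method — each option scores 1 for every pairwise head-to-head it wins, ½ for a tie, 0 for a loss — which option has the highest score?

B

D: loses to A, B, and C → score 0.
A: beats D; loses to B and C → score 1.
B: beats D, A, and C → score 3.
C: beats D and A; loses to B → score 2.
B has the best pairwise record.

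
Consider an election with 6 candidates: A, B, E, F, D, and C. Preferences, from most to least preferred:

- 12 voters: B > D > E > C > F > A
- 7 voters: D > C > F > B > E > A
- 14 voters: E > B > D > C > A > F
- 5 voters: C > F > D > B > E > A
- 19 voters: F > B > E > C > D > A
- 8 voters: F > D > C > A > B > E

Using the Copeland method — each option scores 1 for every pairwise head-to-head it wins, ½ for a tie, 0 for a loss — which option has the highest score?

A: loses to B, E, F, D, and C → score 0.
B: beats A, E, D, and C; loses to F → score 4.
E: beats A, D, and C; loses to B and F → score 3.
F: beats A, B, and E; loses to D and C → score 3.
D: beats A, F, and C; loses to B and E → score 3.
C: beats A and F; loses to B, E, and D → score 2.
B has the best pairwise record.

B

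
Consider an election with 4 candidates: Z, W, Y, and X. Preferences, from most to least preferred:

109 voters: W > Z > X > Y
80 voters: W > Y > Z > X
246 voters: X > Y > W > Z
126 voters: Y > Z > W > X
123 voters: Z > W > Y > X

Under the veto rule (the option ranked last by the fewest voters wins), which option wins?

W

Last-place votes: Z 246, W 0, Y 109, X 329.
W is ranked last by the fewest voters, so W wins.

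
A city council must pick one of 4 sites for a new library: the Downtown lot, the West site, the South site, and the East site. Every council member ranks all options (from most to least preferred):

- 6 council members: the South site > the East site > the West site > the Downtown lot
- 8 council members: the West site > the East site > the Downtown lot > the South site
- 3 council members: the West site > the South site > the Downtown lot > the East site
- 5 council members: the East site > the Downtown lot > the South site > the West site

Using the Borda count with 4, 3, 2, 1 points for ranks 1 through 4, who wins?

the Downtown lot: 6·1 + 8·2 + 3·2 + 5·3 = 43
the West site: 6·2 + 8·4 + 3·4 + 5·1 = 61
the South site: 6·4 + 8·1 + 3·3 + 5·2 = 51
the East site: 6·3 + 8·3 + 3·1 + 5·4 = 65
the East site has the highest Borda score (65).

the East site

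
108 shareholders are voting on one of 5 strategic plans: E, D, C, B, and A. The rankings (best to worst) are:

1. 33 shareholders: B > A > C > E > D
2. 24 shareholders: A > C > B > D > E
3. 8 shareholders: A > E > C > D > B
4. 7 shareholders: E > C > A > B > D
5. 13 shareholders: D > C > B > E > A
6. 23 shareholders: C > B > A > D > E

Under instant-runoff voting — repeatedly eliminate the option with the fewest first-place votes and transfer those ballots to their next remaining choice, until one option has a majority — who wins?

C

Round 1: E 7, D 13, C 23, B 33, A 32. Eliminate E.
Round 2: D 13, C 30, B 33, A 32. Eliminate D.
Round 3: C 43, B 33, A 32. Eliminate A.
Round 4: C 75, B 33. C has a majority.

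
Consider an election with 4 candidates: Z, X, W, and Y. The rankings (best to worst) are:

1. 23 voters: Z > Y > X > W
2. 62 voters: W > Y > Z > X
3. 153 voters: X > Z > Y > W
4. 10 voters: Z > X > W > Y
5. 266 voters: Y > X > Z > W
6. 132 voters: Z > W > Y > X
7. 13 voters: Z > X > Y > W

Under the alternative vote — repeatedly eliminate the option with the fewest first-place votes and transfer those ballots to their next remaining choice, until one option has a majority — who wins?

Round 1: Z 178, X 153, W 62, Y 266. Eliminate W.
Round 2: Z 178, X 153, Y 328. Eliminate X.
Round 3: Z 331, Y 328. Z has a majority.

Z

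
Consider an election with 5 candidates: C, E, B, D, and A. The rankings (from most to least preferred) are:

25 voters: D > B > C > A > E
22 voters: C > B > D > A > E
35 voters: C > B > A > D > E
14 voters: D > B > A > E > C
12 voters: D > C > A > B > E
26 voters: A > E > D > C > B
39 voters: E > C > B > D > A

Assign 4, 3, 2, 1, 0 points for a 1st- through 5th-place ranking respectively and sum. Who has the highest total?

C: 25·2 + 22·4 + 35·4 + 14·0 + 12·3 + 26·1 + 39·3 = 457
E: 25·0 + 22·0 + 35·0 + 14·1 + 12·0 + 26·3 + 39·4 = 248
B: 25·3 + 22·3 + 35·3 + 14·3 + 12·1 + 26·0 + 39·2 = 378
D: 25·4 + 22·2 + 35·1 + 14·4 + 12·4 + 26·2 + 39·1 = 374
A: 25·1 + 22·1 + 35·2 + 14·2 + 12·2 + 26·4 + 39·0 = 273
C has the highest Borda score (457).

C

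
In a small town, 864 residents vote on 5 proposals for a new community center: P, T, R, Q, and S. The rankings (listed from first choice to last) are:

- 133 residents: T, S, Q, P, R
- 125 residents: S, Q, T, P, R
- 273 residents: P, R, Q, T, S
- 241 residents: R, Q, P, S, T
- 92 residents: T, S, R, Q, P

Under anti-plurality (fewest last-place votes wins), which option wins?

Q

Last-place votes: P 92, T 241, R 258, Q 0, S 273.
Q is ranked last by the fewest voters, so Q wins.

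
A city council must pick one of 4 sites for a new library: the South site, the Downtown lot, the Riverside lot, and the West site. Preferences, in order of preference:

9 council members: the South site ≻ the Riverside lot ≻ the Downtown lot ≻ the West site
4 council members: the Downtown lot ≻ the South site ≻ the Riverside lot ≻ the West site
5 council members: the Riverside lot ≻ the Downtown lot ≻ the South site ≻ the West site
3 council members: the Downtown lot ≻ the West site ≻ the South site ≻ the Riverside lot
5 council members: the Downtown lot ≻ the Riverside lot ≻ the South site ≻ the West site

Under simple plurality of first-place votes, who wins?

First-place votes: the South site 9, the Downtown lot 12, the Riverside lot 5, the West site 0.
the Downtown lot has the most first-place votes.

the Downtown lot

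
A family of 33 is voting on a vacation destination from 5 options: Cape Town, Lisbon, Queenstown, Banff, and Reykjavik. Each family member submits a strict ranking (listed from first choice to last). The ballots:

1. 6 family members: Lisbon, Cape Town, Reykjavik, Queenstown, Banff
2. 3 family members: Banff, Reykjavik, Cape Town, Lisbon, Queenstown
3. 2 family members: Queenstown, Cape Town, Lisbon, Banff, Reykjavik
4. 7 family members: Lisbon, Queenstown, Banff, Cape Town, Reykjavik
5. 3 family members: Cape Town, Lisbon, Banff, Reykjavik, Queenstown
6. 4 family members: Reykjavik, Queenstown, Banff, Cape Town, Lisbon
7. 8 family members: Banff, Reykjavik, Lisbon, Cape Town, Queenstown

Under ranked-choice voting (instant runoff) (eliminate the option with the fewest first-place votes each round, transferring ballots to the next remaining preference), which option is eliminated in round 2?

Reykjavik

Round 1: Cape Town 3, Lisbon 13, Queenstown 2, Banff 11, Reykjavik 4. Eliminate Queenstown.
Round 2: Cape Town 5, Lisbon 13, Banff 11, Reykjavik 4. Eliminate Reykjavik.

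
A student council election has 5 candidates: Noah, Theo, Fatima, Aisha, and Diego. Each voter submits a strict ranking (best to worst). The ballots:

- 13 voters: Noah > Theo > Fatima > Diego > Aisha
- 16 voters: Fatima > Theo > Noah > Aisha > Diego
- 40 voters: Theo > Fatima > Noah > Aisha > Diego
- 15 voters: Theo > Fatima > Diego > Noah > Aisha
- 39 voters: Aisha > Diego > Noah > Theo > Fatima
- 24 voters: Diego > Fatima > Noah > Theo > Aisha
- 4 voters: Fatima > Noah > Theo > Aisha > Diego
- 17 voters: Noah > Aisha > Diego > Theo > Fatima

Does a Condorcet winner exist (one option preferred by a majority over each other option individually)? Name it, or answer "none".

none

Checking pairwise contests:
Fatima beats Noah 99–69.
Noah beats Theo 97–71.
Theo beats Fatima 124–44.
Noah beats Aisha 129–39.
Noah beats Diego 90–78.
Every option loses at least one head-to-head, so there is no Condorcet winner.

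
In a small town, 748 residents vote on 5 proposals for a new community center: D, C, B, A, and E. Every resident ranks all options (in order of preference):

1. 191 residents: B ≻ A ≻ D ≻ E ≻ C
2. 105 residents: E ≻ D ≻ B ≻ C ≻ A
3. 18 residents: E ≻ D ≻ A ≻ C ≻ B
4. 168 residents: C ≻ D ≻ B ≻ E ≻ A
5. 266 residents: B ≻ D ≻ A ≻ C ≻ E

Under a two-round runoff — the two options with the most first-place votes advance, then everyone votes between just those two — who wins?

B

Round 1 first-place votes: D 0, C 168, B 457, A 0, E 123.
B and C advance.
Runoff: B is preferred to C by 562 voters; C by 186.
B wins the runoff.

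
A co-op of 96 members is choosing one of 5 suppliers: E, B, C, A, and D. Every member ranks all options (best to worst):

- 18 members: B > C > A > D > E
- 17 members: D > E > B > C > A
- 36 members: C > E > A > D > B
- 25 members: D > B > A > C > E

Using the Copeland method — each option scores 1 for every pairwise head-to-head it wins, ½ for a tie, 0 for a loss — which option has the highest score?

C

E: beats B and A; loses to C and D → score 2.
B: beats C and A; loses to E and D → score 2.
C: beats E, A, and D; loses to B → score 3.
A: beats D; loses to E, B, and C → score 1.
D: beats E and B; loses to C and A → score 2.
C has the best pairwise record.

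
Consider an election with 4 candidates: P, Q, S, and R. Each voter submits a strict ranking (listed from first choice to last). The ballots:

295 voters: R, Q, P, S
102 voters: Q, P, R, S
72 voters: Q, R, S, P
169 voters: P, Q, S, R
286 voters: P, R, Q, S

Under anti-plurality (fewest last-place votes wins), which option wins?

Last-place votes: P 72, Q 0, S 683, R 169.
Q is ranked last by the fewest voters, so Q wins.

Q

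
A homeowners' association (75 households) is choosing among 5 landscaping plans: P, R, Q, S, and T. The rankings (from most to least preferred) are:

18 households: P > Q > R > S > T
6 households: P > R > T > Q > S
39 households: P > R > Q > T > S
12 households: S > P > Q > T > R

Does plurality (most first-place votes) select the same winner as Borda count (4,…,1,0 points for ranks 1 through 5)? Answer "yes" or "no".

yes

Plurality — first-place votes: P 63, R 0, Q 0, S 12, T 0. Winner: P.
Borda — scores: P 288, R 171, Q 162, S 66, T 63. Winner: P.
The two methods agree.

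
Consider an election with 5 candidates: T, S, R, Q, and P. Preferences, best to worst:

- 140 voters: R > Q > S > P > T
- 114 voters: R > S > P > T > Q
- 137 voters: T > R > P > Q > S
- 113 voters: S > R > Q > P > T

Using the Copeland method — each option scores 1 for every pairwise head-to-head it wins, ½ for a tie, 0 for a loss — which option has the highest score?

T: loses to S, R, Q, and P → score 0.
S: beats T and P; loses to R and Q → score 2.
R: beats T, S, Q, and P → score 4.
Q: beats T, S, and P; loses to R → score 3.
P: beats T; loses to S, R, and Q → score 1.
R has the best pairwise record.

R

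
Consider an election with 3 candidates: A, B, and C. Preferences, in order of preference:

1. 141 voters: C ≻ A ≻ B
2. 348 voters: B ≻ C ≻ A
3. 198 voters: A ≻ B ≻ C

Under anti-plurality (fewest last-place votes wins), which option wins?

Last-place votes: A 348, B 141, C 198.
B is ranked last by the fewest voters, so B wins.

B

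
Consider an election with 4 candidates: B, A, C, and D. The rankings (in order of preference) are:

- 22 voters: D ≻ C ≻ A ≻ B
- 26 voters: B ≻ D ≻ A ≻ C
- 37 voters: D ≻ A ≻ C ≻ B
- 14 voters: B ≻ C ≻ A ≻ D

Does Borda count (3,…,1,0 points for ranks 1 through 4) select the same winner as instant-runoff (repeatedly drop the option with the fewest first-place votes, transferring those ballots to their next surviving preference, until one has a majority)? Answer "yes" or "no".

Borda — scores: B 120, A 136, C 109, D 229. Winner: D.
Instant-runoff — R1 B 40, A 0, C 0, D 59 (D winner). Winner: D.
The two methods agree.

yes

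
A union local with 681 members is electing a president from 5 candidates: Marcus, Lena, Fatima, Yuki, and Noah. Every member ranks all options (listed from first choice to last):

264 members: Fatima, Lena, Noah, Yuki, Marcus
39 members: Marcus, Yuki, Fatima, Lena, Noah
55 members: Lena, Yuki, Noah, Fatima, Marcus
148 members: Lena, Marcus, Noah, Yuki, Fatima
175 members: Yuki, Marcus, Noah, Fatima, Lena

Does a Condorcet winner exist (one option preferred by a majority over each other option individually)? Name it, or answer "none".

Checking pairwise contests:
Lena beats Marcus 467–214.
Fatima beats Lena 478–203.
Marcus beats Fatima 362–319.
Lena beats Yuki 467–214.
Marcus beats Noah 362–319.
Every option loses at least one head-to-head, so there is no Condorcet winner.

none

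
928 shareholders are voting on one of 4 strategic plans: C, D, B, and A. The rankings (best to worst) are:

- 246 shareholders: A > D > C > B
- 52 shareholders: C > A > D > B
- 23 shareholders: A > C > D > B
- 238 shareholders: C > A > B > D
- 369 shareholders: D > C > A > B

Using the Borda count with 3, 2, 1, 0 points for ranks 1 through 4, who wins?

C

C: 246·1 + 52·3 + 23·2 + 238·3 + 369·2 = 1900
D: 246·2 + 52·1 + 23·1 + 238·0 + 369·3 = 1674
B: 246·0 + 52·0 + 23·0 + 238·1 + 369·0 = 238
A: 246·3 + 52·2 + 23·3 + 238·2 + 369·1 = 1756
C has the highest Borda score (1900).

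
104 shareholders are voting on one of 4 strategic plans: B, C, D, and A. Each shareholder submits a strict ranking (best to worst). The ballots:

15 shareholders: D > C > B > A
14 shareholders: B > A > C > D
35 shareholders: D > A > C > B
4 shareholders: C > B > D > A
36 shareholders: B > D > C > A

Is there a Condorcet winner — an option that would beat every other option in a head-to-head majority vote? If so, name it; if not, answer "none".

none

Checking pairwise contests:
C beats B 54–50.
D beats C 86–18.
B beats D 54–50.
B beats A 69–35.
Every option loses at least one head-to-head, so there is no Condorcet winner.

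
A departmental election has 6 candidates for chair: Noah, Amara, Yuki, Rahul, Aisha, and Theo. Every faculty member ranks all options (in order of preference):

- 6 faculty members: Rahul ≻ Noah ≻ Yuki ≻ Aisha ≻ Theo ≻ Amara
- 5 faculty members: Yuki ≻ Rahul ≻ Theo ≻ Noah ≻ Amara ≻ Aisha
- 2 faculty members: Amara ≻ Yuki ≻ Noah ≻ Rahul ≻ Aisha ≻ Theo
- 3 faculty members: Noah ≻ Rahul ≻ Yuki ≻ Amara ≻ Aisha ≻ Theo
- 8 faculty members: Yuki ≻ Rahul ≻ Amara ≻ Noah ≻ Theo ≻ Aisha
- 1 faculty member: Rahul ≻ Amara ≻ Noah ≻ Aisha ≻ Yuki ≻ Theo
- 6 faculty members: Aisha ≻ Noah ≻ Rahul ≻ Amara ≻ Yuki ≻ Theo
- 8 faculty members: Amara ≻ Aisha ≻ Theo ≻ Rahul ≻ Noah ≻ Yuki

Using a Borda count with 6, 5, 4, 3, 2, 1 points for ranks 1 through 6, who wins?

Noah: 6·5 + 5·3 + 2·4 + 3·6 + 8·3 + 1·4 + 6·5 + 8·2 = 145
Amara: 6·1 + 5·2 + 2·6 + 3·3 + 8·4 + 1·5 + 6·3 + 8·6 = 140
Yuki: 6·4 + 5·6 + 2·5 + 3·4 + 8·6 + 1·2 + 6·2 + 8·1 = 146
Rahul: 6·6 + 5·5 + 2·3 + 3·5 + 8·5 + 1·6 + 6·4 + 8·3 = 176
Aisha: 6·3 + 5·1 + 2·2 + 3·2 + 8·1 + 1·3 + 6·6 + 8·5 = 120
Theo: 6·2 + 5·4 + 2·1 + 3·1 + 8·2 + 1·1 + 6·1 + 8·4 = 92
Rahul has the highest Borda score (176).

Rahul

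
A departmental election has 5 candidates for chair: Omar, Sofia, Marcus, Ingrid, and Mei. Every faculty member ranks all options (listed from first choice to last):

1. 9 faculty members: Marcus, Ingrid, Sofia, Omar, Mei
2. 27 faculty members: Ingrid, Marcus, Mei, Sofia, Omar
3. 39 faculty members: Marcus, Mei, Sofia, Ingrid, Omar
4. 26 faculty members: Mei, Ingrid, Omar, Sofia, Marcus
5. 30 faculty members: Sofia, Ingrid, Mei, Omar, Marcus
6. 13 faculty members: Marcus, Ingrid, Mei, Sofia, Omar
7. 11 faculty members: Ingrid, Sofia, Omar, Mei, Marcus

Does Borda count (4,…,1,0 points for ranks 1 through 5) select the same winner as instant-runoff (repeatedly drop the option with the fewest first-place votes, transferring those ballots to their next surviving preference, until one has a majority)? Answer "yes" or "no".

yes

Borda — scores: Omar 113, Sofia 315, Marcus 325, Ingrid 425, Mei 372. Winner: Ingrid.
Instant-runoff — R1 Omar 0, Sofia 30, Marcus 61, Ingrid 38, Mei 26 (Omar out); R2 Sofia 30, Marcus 61, Ingrid 38, Mei 26 (Mei out); R3 Sofia 30, Marcus 61, Ingrid 64 (Sofia out); R4 Marcus 61, Ingrid 94 (Ingrid winner). Winner: Ingrid.
The two methods agree.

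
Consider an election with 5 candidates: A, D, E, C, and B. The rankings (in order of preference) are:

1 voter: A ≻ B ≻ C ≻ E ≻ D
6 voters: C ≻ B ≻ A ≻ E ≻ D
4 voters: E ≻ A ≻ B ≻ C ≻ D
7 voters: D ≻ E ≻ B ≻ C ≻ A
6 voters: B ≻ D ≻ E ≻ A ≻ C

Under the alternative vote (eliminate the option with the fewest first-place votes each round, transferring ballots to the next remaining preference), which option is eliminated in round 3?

Round 1: A 1, D 7, E 4, C 6, B 6. Eliminate A.
Round 2: D 7, E 4, C 6, B 7. Eliminate E.
Round 3: D 7, C 6, B 11. Eliminate C.

C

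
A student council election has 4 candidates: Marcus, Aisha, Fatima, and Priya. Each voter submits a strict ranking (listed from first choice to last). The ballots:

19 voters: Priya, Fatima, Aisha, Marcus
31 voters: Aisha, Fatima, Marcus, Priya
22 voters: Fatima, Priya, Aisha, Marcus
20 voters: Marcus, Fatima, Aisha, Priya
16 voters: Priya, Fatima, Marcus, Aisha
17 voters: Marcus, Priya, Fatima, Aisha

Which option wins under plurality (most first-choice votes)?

First-place votes: Marcus 37, Aisha 31, Fatima 22, Priya 35.
Marcus has the most first-place votes.

Marcus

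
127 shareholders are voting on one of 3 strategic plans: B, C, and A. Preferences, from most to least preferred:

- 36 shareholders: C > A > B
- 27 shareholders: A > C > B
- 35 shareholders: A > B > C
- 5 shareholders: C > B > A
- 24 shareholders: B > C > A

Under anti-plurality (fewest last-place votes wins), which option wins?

A

Last-place votes: B 63, C 35, A 29.
A is ranked last by the fewest voters, so A wins.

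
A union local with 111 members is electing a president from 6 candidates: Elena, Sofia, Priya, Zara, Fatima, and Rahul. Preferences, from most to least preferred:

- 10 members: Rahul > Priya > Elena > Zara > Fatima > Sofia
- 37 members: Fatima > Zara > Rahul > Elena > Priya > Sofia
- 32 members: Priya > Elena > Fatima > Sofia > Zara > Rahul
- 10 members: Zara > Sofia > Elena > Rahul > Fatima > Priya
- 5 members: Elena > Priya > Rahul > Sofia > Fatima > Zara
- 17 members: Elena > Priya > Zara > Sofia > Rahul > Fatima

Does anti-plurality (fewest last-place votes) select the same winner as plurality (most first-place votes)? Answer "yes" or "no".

Anti-plurality — last-place votes: Elena 0, Sofia 47, Priya 10, Zara 5, Fatima 17, Rahul 32. Winner: Elena.
Plurality — first-place votes: Elena 22, Sofia 0, Priya 32, Zara 10, Fatima 37, Rahul 10. Winner: Fatima.
The two methods disagree.

no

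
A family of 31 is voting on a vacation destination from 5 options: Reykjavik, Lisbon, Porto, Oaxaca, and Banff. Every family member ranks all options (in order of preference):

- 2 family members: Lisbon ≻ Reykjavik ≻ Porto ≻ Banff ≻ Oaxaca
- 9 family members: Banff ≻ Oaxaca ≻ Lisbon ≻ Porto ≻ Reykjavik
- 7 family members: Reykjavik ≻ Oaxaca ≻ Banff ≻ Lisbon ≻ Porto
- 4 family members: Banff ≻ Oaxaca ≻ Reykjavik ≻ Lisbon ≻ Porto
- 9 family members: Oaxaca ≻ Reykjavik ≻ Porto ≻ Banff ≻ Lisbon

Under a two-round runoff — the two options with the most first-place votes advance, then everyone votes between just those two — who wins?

Oaxaca

Round 1 first-place votes: Reykjavik 7, Lisbon 2, Porto 0, Oaxaca 9, Banff 13.
Banff and Oaxaca advance.
Runoff: Banff is preferred to Oaxaca by 15 voters; Oaxaca by 16.
Oaxaca wins the runoff.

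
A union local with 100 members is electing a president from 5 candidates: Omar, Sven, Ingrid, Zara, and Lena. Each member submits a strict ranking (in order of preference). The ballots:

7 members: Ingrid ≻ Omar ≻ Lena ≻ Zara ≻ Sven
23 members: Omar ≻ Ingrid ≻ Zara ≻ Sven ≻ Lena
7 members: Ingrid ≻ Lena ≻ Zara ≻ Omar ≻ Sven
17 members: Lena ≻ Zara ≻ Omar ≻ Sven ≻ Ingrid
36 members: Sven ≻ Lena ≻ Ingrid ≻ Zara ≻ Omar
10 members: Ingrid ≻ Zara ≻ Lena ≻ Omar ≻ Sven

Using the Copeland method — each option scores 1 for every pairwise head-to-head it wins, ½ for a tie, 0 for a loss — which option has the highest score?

Omar: beats Sven; loses to Ingrid, Zara, and Lena → score 1.
Sven: beats Ingrid and Lena; loses to Omar and Zara → score 2.
Ingrid: beats Omar and Zara; loses to Sven and Lena → score 2.
Zara: beats Omar and Sven; loses to Ingrid and Lena → score 2.
Lena: beats Omar, Ingrid, and Zara; loses to Sven → score 3.
Lena has the best pairwise record.

Lena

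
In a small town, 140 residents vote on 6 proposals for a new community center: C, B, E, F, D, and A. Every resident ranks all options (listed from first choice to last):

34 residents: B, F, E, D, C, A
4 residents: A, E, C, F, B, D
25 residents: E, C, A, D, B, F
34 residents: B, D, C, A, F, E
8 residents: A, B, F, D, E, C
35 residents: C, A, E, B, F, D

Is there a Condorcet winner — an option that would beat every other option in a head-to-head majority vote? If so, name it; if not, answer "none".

Checking pairwise contests:
B beats C 76–64.
A beats B 72–68.
B beats E 76–64.
C beats F 98–42.
B beats D 115–25.
C beats A 128–12.
Every option loses at least one head-to-head, so there is no Condorcet winner.

none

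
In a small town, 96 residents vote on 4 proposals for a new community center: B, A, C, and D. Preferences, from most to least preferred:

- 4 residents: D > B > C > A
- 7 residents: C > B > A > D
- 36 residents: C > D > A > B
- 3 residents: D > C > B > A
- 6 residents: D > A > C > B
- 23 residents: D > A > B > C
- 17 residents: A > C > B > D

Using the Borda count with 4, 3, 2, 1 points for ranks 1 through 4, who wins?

D

B: 4·3 + 7·3 + 36·1 + 3·2 + 6·1 + 23·2 + 17·2 = 161
A: 4·1 + 7·2 + 36·2 + 3·1 + 6·3 + 23·3 + 17·4 = 248
C: 4·2 + 7·4 + 36·4 + 3·3 + 6·2 + 23·1 + 17·3 = 275
D: 4·4 + 7·1 + 36·3 + 3·4 + 6·4 + 23·4 + 17·1 = 276
D has the highest Borda score (276).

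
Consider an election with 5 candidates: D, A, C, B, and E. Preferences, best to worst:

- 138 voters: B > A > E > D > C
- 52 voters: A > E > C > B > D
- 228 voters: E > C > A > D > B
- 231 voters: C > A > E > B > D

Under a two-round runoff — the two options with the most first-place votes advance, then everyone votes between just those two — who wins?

Round 1 first-place votes: D 0, A 52, C 231, B 138, E 228.
C and E advance.
Runoff: C is preferred to E by 231 voters; E by 418.
E wins the runoff.

E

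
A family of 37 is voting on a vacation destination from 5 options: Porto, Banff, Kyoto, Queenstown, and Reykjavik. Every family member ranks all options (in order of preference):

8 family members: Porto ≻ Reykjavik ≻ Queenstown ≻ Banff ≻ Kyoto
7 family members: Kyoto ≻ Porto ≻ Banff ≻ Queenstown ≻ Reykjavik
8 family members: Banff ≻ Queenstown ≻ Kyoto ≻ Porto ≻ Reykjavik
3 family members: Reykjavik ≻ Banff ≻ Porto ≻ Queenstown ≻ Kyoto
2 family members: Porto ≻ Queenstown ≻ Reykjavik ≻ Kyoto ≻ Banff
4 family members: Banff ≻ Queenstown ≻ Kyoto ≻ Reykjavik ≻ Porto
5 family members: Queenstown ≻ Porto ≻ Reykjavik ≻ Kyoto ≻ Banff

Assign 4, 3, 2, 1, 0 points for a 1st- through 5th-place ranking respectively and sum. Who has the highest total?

Porto: 8·4 + 7·3 + 8·1 + 3·2 + 2·4 + 4·0 + 5·3 = 90
Banff: 8·1 + 7·2 + 8·4 + 3·3 + 2·0 + 4·4 + 5·0 = 79
Kyoto: 8·0 + 7·4 + 8·2 + 3·0 + 2·1 + 4·2 + 5·1 = 59
Queenstown: 8·2 + 7·1 + 8·3 + 3·1 + 2·3 + 4·3 + 5·4 = 88
Reykjavik: 8·3 + 7·0 + 8·0 + 3·4 + 2·2 + 4·1 + 5·2 = 54
Porto has the highest Borda score (90).

Porto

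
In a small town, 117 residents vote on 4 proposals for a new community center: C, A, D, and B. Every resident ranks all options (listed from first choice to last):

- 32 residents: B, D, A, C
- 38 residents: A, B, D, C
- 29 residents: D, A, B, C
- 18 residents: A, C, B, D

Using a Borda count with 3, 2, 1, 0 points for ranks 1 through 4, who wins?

A

C: 32·0 + 38·0 + 29·0 + 18·2 = 36
A: 32·1 + 38·3 + 29·2 + 18·3 = 258
D: 32·2 + 38·1 + 29·3 + 18·0 = 189
B: 32·3 + 38·2 + 29·1 + 18·1 = 219
A has the highest Borda score (258).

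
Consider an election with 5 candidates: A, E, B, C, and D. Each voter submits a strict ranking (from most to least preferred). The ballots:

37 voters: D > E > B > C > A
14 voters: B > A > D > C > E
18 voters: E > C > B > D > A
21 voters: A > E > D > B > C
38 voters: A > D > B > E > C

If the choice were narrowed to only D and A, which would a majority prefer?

Voters preferring D to A: 55; preferring A to D: 73.
A wins the head-to-head.

A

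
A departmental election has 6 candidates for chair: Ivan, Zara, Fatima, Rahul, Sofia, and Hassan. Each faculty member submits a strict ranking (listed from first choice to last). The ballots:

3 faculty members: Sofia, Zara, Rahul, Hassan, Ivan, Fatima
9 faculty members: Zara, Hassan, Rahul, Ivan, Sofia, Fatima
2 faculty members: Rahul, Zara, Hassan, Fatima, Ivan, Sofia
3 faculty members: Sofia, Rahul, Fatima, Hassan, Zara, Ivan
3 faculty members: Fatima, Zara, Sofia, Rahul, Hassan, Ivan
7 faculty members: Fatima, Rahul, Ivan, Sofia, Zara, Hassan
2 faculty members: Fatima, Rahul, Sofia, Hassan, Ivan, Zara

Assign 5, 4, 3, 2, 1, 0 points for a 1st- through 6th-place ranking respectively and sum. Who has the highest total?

Ivan: 3·1 + 9·2 + 2·1 + 3·0 + 3·0 + 7·3 + 2·1 = 46
Zara: 3·4 + 9·5 + 2·4 + 3·1 + 3·4 + 7·1 + 2·0 = 87
Fatima: 3·0 + 9·0 + 2·2 + 3·3 + 3·5 + 7·5 + 2·5 = 73
Rahul: 3·3 + 9·3 + 2·5 + 3·4 + 3·2 + 7·4 + 2·4 = 100
Sofia: 3·5 + 9·1 + 2·0 + 3·5 + 3·3 + 7·2 + 2·3 = 68
Hassan: 3·2 + 9·4 + 2·3 + 3·2 + 3·1 + 7·0 + 2·2 = 61
Rahul has the highest Borda score (100).

Rahul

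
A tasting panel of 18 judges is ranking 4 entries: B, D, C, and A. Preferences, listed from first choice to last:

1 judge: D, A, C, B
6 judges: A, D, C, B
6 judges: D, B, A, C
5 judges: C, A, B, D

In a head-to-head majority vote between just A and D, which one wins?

A

Voters preferring A to D: 11; preferring D to A: 7.
A wins the head-to-head.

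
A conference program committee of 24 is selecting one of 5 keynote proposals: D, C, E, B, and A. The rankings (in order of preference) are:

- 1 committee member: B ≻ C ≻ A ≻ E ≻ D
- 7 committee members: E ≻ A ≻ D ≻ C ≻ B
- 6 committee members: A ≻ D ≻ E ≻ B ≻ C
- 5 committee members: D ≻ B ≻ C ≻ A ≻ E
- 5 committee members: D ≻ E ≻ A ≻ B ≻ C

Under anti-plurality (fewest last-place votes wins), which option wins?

Last-place votes: D 1, C 11, E 5, B 7, A 0.
A is ranked last by the fewest voters, so A wins.

A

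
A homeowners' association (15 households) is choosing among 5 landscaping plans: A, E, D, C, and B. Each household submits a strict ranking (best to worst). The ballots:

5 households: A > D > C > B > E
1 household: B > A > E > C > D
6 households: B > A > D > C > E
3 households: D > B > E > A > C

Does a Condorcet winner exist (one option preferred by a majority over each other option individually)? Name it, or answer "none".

Checking pairwise contests:
B beats A 10–5.
A beats E 12–3.
A beats D 12–3.
A beats C 15–0.
D beats B 8–7.
Every option loses at least one head-to-head, so there is no Condorcet winner.

none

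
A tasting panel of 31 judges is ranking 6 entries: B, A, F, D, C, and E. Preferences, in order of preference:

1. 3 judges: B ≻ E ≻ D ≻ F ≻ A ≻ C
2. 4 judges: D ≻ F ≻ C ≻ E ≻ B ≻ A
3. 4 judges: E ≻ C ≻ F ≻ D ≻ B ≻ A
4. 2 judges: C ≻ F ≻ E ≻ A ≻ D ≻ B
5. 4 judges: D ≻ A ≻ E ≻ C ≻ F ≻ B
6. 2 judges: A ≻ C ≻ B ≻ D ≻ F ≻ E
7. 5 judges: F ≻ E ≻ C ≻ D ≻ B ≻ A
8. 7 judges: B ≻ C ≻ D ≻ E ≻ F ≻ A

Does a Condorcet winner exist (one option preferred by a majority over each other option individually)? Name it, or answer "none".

Checking pairwise contests:
F beats B 19–12.
B beats A 23–8.
D beats F 20–11.
C beats D 20–11.
E beats C 16–15.
D beats E 17–14.
Every option loses at least one head-to-head, so there is no Condorcet winner.

none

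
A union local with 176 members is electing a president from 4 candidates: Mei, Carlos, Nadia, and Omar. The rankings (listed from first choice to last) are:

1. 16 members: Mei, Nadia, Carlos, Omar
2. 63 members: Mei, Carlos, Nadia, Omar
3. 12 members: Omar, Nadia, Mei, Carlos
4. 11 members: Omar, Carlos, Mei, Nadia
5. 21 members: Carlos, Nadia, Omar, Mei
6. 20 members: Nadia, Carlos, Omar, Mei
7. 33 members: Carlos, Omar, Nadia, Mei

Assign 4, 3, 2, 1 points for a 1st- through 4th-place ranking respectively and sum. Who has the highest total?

Carlos

Mei: 16·4 + 63·4 + 12·2 + 11·2 + 21·1 + 20·1 + 33·1 = 436
Carlos: 16·2 + 63·3 + 12·1 + 11·3 + 21·4 + 20·3 + 33·4 = 542
Nadia: 16·3 + 63·2 + 12·3 + 11·1 + 21·3 + 20·4 + 33·2 = 430
Omar: 16·1 + 63·1 + 12·4 + 11·4 + 21·2 + 20·2 + 33·3 = 352
Carlos has the highest Borda score (542).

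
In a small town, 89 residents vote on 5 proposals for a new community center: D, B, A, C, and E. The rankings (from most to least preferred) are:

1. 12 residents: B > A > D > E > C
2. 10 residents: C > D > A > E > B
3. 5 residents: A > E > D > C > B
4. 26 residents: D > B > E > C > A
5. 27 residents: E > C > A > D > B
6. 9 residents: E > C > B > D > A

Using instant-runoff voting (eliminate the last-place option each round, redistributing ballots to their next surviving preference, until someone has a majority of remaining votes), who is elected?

Round 1: D 26, B 12, A 5, C 10, E 36. Eliminate A.
Round 2: D 26, B 12, C 10, E 41. Eliminate C.
Round 3: D 36, B 12, E 41. Eliminate B.
Round 4: D 48, E 41. D has a majority.

D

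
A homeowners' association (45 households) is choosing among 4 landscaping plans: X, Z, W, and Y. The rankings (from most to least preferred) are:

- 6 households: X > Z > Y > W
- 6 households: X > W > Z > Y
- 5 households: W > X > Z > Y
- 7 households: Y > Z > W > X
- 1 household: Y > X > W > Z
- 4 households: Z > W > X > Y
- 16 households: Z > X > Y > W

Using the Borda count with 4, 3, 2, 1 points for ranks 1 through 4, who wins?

Z

X: 6·4 + 6·4 + 5·3 + 7·1 + 1·3 + 4·2 + 16·3 = 129
Z: 6·3 + 6·2 + 5·2 + 7·3 + 1·1 + 4·4 + 16·4 = 142
W: 6·1 + 6·3 + 5·4 + 7·2 + 1·2 + 4·3 + 16·1 = 88
Y: 6·2 + 6·1 + 5·1 + 7·4 + 1·4 + 4·1 + 16·2 = 91
Z has the highest Borda score (142).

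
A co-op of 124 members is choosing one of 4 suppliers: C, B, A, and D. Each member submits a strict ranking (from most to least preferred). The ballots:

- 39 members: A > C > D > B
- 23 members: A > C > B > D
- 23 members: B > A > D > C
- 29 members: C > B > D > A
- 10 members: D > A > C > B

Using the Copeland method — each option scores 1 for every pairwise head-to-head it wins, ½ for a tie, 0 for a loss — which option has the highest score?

A

C: beats B and D; loses to A → score 2.
B: beats D; loses to C and A → score 1.
A: beats C, B, and D → score 3.
D: loses to C, B, and A → score 0.
A has the best pairwise record.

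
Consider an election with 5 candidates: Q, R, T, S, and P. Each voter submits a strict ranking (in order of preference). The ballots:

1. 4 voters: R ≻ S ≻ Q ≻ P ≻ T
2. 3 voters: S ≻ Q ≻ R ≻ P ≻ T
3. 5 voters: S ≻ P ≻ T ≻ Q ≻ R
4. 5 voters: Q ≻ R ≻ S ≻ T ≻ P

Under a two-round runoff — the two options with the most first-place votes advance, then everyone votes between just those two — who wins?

Round 1 first-place votes: Q 5, R 4, T 0, S 8, P 0.
S and Q advance.
Runoff: S is preferred to Q by 12 voters; Q by 5.
S wins the runoff.

S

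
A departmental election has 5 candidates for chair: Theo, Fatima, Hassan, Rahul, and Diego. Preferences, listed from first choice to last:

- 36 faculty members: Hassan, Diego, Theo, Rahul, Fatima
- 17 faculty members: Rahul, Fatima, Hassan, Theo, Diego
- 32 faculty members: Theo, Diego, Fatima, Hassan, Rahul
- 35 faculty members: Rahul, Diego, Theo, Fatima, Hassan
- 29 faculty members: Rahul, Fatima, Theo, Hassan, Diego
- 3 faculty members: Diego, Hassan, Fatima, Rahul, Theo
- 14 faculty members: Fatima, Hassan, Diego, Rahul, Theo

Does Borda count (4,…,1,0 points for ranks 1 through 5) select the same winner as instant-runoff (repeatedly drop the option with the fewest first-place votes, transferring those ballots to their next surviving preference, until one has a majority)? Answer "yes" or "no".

no

Borda — scores: Theo 345, Fatima 299, Hassan 290, Rahul 377, Diego 349. Winner: Rahul.
Instant-runoff — R1 Theo 32, Fatima 14, Hassan 36, Rahul 81, Diego 3 (Diego out); R2 Theo 32, Fatima 14, Hassan 39, Rahul 81 (Fatima out); R3 Theo 32, Hassan 53, Rahul 81 (Theo out); R4 Hassan 85, Rahul 81 (Hassan winner). Winner: Hassan.
The two methods disagree.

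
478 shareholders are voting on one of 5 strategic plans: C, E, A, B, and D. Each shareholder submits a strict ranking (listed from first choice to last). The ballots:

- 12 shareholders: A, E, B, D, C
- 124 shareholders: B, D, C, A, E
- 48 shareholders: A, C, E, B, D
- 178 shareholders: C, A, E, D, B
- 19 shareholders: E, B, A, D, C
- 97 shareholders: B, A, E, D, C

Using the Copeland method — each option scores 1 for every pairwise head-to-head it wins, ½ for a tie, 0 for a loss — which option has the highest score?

C: beats E and A; loses to B and D → score 2.
E: beats B and D; loses to C and A → score 2.
A: beats E and D; loses to C and B → score 2.
B: beats C, A, and D; loses to E → score 3.
D: beats C; loses to E, A, and B → score 1.
B has the best pairwise record.

B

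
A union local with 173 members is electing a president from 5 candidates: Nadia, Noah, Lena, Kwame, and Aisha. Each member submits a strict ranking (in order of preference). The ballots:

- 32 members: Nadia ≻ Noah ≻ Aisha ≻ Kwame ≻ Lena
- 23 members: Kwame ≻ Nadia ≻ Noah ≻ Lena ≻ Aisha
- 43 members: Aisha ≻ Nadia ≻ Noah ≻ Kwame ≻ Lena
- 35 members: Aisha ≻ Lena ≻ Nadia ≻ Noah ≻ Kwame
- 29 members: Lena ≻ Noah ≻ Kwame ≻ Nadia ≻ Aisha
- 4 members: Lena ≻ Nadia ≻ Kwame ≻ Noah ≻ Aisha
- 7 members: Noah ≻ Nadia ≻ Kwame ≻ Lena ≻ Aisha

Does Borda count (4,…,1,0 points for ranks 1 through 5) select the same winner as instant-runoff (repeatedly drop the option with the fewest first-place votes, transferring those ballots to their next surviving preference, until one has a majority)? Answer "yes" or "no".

Borda — scores: Nadia 458, Noah 382, Lena 267, Kwame 247, Aisha 376. Winner: Nadia.
Instant-runoff — R1 Nadia 32, Noah 7, Lena 33, Kwame 23, Aisha 78 (Noah out); R2 Nadia 39, Lena 33, Kwame 23, Aisha 78 (Kwame out); R3 Nadia 62, Lena 33, Aisha 78 (Lena out); R4 Nadia 95, Aisha 78 (Nadia winner). Winner: Nadia.
The two methods agree.

yes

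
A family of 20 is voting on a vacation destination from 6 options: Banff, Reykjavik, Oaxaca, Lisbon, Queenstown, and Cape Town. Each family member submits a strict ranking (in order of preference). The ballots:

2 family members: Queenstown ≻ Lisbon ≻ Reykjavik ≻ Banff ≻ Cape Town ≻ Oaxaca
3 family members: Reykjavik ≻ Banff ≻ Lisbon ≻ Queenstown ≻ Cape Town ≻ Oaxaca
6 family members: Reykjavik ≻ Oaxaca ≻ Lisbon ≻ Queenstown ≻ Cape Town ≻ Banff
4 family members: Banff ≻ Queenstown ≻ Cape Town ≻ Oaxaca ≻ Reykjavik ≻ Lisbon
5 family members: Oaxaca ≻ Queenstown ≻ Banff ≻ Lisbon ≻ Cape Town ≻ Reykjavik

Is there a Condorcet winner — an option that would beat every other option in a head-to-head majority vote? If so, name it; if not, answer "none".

Checking pairwise contests:
Reykjavik beats Banff 11–9.
Queenstown beats Reykjavik 11–9.
Reykjavik beats Oaxaca 11–9.
Banff beats Lisbon 12–8.
Oaxaca beats Queenstown 11–9.
Banff beats Cape Town 14–6.
Every option loses at least one head-to-head, so there is no Condorcet winner.

none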